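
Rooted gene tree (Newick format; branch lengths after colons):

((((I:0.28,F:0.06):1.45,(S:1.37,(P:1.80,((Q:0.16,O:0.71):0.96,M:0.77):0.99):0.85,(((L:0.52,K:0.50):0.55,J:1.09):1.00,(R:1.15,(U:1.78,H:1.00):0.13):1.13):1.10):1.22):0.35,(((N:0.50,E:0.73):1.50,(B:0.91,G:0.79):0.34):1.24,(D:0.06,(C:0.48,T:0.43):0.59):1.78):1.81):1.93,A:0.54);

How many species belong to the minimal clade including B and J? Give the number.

20

The MRCA of B and J is the node subtending (((I,F),(S,(P,((Q,O),M)),(((L,K),J),(R,(U,H))))),(((N,E),(B,G)),(D,(C,T)))).
That clade contains 20 terminal taxa: B, C, D, E, F, G, H, I, J, K, L, M, N, O, P, Q, R, S, T, U.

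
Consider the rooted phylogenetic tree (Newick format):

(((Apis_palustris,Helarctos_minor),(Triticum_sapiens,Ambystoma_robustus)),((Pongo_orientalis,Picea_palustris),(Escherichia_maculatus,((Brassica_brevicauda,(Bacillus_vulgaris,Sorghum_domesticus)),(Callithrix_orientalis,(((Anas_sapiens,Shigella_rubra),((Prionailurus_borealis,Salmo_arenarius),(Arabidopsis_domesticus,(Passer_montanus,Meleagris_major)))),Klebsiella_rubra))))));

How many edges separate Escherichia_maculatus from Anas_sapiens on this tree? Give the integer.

7

The MRCA of Escherichia_maculatus and Anas_sapiens is the node subtending (Escherichia_maculatus,((Brassica_brevicauda,(Bacillus_vulgaris,Sorghum_domesticus)),(Callithrix_orientalis,(((Anas_sapiens,Shigella_rubra),((Prionailurus_borealis,Salmo_arenarius),(Arabidopsis_domesticus,(Passer_montanus,Meleagris_major)))),Klebsiella_rubra)))).
From Escherichia_maculatus up to that node: 1 branch. From Anas_sapiens up to the same node: 6 branches. Total: 1 + 6 = 7.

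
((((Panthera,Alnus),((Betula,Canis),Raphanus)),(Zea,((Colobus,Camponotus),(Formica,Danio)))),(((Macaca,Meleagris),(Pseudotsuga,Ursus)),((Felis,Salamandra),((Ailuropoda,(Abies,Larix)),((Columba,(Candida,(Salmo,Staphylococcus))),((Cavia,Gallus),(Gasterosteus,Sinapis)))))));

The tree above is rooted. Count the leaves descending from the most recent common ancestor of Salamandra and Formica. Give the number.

27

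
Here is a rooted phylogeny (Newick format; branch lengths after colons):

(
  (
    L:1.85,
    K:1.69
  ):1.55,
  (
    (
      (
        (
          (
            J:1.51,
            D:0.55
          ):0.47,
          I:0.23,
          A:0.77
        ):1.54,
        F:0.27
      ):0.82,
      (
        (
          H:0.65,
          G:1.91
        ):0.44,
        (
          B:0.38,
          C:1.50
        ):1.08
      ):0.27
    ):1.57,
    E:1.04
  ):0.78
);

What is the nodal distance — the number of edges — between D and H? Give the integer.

7

The MRCA of D and H is the node subtending ((((J,D),I,A),F),((H,G),(B,C))).
From D up to that node: 4 branches. From H up to the same node: 3 branches. Total: 4 + 3 = 7.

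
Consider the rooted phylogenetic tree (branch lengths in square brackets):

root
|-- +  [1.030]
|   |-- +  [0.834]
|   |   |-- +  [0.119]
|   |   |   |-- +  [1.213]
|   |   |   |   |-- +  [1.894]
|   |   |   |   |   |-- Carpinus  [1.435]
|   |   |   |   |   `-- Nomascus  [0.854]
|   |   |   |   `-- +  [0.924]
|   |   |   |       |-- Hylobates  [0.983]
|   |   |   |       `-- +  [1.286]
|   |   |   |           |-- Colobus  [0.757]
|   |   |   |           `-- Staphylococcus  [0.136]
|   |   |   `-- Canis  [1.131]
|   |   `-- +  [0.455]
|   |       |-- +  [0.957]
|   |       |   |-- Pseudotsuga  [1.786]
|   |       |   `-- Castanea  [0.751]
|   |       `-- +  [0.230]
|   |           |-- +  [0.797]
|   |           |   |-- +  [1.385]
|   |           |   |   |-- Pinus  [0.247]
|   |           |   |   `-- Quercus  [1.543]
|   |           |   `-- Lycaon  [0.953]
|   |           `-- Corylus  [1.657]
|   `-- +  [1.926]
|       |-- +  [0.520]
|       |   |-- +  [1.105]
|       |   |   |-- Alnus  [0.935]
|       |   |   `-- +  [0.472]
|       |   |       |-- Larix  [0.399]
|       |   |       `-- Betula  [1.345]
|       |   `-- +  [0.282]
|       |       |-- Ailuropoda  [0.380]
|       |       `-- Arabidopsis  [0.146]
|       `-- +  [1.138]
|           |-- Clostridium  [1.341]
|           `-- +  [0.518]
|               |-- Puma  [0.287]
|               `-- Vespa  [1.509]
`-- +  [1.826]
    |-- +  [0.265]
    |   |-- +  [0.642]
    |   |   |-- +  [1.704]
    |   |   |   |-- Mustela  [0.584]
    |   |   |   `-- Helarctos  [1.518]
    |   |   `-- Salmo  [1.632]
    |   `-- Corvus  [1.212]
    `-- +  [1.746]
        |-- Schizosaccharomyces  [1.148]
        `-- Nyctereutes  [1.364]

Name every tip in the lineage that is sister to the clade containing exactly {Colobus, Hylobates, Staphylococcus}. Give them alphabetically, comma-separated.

The clade containing exactly {Colobus, Hylobates, Staphylococcus} attaches to the tree at the node subtending ((Carpinus,Nomascus),(Hylobates,(Colobus,Staphylococcus))).
The other lineage descending from that same node — the sister group — is (Carpinus,Nomascus); its 2 tips in alphabetical order are the answer.

Carpinus, Nomascus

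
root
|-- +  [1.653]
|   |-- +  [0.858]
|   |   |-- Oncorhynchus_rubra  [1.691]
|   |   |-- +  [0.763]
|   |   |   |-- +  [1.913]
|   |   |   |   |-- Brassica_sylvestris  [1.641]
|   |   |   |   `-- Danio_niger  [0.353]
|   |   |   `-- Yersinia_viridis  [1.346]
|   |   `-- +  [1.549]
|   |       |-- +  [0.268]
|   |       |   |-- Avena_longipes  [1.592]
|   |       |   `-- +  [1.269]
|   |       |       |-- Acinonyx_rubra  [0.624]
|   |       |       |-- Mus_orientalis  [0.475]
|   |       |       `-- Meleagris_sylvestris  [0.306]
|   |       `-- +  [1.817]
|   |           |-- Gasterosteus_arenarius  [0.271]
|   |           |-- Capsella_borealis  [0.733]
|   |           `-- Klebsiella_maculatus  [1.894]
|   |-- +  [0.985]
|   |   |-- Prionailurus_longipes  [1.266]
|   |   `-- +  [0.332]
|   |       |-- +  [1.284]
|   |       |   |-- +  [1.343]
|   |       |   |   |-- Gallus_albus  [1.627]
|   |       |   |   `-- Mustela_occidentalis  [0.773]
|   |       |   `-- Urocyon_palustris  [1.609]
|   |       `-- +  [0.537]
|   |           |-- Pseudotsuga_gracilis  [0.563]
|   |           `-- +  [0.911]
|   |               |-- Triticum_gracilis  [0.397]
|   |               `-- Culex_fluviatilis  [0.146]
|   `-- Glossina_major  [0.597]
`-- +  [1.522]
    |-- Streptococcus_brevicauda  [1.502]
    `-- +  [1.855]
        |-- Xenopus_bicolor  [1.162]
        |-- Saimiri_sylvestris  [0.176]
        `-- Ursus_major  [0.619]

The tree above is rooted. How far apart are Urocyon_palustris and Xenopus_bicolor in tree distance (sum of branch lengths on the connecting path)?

10.402

The path runs Urocyon_palustris → … → MRCA → … → Xenopus_bicolor; the MRCA is the root of the tree.
Branch lengths along that path: 1.609 + 1.284 + 0.332 + 0.985 + 1.653 + 1.522 + 1.855 + 1.162 = 10.402.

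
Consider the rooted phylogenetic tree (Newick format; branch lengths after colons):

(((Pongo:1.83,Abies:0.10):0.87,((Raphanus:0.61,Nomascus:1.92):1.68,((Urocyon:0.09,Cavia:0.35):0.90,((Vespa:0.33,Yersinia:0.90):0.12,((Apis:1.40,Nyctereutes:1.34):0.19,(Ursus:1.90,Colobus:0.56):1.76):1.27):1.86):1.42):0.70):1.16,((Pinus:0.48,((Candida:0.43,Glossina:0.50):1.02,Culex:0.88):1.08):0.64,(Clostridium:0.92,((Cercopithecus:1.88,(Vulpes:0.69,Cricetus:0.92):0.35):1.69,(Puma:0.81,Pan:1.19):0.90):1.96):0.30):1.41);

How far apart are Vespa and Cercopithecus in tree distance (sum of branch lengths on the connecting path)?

The path runs Vespa → … → MRCA → … → Cercopithecus; the MRCA is the root of the tree.
Branch lengths along that path: 0.33 + 0.12 + 1.86 + 1.42 + 0.70 + 1.16 + 1.41 + 0.30 + 1.96 + 1.69 + 1.88 = 12.83.

12.83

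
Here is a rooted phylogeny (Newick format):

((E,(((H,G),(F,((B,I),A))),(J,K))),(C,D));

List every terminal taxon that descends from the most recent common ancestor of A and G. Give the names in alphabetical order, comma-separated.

A, B, F, G, H, I

Tracing A: it sits inside ((B,I),A).
Tracing G: it sits inside (H,G).
The smallest clade enclosing both is ((H,G),(F,((B,I),A))); the answer is its 6 terminal taxa in alphabetical order.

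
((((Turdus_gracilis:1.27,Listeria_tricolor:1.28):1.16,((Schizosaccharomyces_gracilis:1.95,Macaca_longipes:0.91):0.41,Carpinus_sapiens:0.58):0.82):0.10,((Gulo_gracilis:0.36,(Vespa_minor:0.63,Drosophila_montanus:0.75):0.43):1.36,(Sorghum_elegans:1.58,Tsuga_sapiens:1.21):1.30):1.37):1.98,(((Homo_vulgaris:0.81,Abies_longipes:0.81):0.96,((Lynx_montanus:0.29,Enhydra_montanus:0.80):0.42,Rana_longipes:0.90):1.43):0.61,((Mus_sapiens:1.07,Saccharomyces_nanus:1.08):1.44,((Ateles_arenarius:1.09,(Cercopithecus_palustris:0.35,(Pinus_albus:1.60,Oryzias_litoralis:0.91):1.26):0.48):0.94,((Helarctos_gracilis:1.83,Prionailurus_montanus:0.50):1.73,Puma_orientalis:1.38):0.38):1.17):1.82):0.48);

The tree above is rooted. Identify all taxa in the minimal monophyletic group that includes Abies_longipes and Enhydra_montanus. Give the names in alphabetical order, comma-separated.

Tracing Abies_longipes: it sits inside (Homo_vulgaris,Abies_longipes).
Tracing Enhydra_montanus: it sits inside (Lynx_montanus,Enhydra_montanus).
The smallest clade enclosing both is ((Homo_vulgaris,Abies_longipes),((Lynx_montanus,Enhydra_montanus),Rana_longipes)); the answer is its 5 terminal taxa in alphabetical order.

Abies_longipes, Enhydra_montanus, Homo_vulgaris, Lynx_montanus, Rana_longipes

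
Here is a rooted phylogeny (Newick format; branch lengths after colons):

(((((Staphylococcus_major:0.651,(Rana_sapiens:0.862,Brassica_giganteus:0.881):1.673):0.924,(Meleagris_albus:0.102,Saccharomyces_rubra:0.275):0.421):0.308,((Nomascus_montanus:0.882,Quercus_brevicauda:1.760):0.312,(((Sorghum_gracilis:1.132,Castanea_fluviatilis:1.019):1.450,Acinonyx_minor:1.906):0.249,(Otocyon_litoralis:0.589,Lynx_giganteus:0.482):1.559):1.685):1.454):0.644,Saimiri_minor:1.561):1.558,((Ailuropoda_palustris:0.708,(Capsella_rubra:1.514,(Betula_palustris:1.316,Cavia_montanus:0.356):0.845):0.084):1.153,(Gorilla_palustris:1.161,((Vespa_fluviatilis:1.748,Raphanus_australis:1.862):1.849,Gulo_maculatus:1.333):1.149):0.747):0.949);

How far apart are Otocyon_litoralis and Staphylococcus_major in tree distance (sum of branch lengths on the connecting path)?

The path runs Otocyon_litoralis → … → MRCA → … → Staphylococcus_major; the MRCA is the node subtending (((Staphylococcus_major,(Rana_sapiens,Brassica_giganteus)),(Meleagris_albus,Saccharomyces_rubra)),((Nomascus_montanus,Quercus_brevicauda),(((Sorghum_gracilis,Castanea_fluviatilis),Acinonyx_minor),(Otocyon_litoralis,Lynx_giganteus)))).
Branch lengths along that path: 0.589 + 1.559 + 1.685 + 1.454 + 0.308 + 0.924 + 0.651 = 7.170.

7.170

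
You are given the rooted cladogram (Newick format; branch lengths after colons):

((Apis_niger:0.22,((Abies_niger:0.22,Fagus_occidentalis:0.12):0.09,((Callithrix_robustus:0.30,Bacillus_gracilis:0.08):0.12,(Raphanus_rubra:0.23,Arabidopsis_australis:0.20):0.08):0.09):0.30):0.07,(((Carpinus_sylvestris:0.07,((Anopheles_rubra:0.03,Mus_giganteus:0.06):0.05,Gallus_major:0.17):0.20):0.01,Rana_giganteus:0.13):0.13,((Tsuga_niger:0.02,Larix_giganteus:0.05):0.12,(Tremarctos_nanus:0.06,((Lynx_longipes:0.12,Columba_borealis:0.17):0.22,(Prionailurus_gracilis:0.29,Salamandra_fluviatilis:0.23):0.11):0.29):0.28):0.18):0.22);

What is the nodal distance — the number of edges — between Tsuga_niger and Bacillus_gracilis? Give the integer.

9

The MRCA of Tsuga_niger and Bacillus_gracilis is the root of the tree.
From Tsuga_niger up to that node: 4 branches. From Bacillus_gracilis up to the same node: 5 branches. Total: 4 + 5 = 9.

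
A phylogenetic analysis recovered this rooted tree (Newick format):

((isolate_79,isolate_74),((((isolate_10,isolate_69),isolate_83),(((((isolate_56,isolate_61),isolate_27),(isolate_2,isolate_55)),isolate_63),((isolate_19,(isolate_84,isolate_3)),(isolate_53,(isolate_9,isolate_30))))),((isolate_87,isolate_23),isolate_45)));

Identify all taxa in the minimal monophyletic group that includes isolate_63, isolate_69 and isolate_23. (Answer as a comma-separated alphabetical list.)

Tracing isolate_63: it sits inside ((((isolate_56,isolate_61),isolate_27),(isolate_2,isolate_55)),isolate_63).
Tracing isolate_69: it sits inside (isolate_10,isolate_69).
Tracing isolate_23: it sits inside (isolate_87,isolate_23).
The smallest clade enclosing all 3 is ((((isolate_10,isolate_69),isolate_83),(((((isolate_56,isolate_61),isolate_27),(isolate_2,isolate_55)),isolate_63),((isolate_19,(isolate_84,isolate_3)),(isolate_53,(isolate_9,isolate_30))))),((isolate_87,isolate_23),isolate_45)); the answer is its 18 terminal taxa in alphabetical order.

isolate_10, isolate_19, isolate_2, isolate_23, isolate_27, isolate_3, isolate_30, isolate_45, isolate_53, isolate_55, isolate_56, isolate_61, isolate_63, isolate_69, isolate_83, isolate_84, isolate_87, isolate_9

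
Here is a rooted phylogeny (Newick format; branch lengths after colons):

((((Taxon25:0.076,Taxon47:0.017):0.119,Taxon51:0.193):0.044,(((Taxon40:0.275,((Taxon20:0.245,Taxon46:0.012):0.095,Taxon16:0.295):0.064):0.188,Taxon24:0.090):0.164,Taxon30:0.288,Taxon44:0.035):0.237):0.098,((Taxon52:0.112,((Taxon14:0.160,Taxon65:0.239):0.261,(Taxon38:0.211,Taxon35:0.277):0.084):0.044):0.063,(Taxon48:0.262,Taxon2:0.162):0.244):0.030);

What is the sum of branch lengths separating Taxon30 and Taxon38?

1.055

The path runs Taxon30 → … → MRCA → … → Taxon38; the MRCA is the root of the tree.
Branch lengths along that path: 0.288 + 0.237 + 0.098 + 0.030 + 0.063 + 0.044 + 0.084 + 0.211 = 1.055.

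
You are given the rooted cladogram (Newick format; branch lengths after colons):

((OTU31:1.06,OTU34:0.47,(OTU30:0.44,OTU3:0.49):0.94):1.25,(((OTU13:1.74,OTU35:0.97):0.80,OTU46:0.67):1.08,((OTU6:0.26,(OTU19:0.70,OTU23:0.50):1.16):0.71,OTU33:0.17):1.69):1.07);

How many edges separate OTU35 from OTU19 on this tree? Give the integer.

7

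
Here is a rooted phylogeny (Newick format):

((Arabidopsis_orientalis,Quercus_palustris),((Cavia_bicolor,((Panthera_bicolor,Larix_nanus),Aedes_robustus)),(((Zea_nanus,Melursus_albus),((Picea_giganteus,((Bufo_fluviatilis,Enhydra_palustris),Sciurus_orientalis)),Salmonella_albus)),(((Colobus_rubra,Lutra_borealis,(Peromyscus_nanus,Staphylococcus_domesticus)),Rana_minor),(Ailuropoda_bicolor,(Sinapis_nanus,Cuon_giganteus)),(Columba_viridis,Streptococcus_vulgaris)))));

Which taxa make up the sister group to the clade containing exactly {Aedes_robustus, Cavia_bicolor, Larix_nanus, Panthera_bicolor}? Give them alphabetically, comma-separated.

The clade containing exactly {Aedes_robustus, Cavia_bicolor, Larix_nanus, Panthera_bicolor} attaches to the tree at the node subtending ((Cavia_bicolor,((Panthera_bicolor,Larix_nanus),Aedes_robustus)),(((Zea_nanus,Melursus_albus),((Picea_giganteus,((Bufo_fluviatilis,Enhydra_palustris),Sciurus_orientalis)),Salmonella_albus)),(((Colobus_rubra,Lutra_borealis,(Peromyscus_nanus,Staphylococcus_domesticus)),Rana_minor),(Ailuropoda_bicolor,(Sinapis_nanus,Cuon_giganteus)),(Columba_viridis,Streptococcus_vulgaris)))).
The other lineage descending from that same node — the sister group — is (((Zea_nanus,Melursus_albus),((Picea_giganteus,((Bufo_fluviatilis,Enhydra_palustris),Sciurus_orientalis)),Salmonella_albus)),(((Colobus_rubra,Lutra_borealis,(Peromyscus_nanus,Staphylococcus_domesticus)),Rana_minor),(Ailuropoda_bicolor,(Sinapis_nanus,Cuon_giganteus)),(Columba_viridis,Streptococcus_vulgaris))); its 17 tips in alphabetical order are the answer.

Ailuropoda_bicolor, Bufo_fluviatilis, Colobus_rubra, Columba_viridis, Cuon_giganteus, Enhydra_palustris, Lutra_borealis, Melursus_albus, Peromyscus_nanus, Picea_giganteus, Rana_minor, Salmonella_albus, Sciurus_orientalis, Sinapis_nanus, Staphylococcus_domesticus, Streptococcus_vulgaris, Zea_nanus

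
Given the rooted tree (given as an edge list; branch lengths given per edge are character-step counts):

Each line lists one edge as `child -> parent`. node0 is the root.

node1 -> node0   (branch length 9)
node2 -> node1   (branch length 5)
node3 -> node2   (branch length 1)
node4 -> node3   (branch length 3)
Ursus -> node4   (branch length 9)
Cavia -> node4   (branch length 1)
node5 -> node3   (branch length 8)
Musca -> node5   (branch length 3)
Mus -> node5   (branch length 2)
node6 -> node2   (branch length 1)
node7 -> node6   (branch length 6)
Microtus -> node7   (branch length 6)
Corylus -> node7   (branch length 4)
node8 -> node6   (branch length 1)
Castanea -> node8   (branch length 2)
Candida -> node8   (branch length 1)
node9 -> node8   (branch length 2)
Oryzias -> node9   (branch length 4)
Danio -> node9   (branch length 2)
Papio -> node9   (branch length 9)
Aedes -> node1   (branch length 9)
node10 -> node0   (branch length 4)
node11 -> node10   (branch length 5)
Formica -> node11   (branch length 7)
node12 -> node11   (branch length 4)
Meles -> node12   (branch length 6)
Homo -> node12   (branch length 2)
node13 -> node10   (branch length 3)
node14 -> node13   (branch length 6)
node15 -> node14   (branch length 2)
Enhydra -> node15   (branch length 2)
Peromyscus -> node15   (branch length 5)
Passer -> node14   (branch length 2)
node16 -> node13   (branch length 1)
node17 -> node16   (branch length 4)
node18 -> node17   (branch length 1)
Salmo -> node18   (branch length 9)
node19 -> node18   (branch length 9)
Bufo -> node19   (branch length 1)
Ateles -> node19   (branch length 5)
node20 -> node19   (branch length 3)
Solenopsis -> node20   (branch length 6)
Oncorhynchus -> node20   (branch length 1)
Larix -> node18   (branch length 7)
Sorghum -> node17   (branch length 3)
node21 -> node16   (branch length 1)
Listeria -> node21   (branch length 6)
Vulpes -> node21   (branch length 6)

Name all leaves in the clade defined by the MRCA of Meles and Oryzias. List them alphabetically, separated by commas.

Aedes, Ateles, Bufo, Candida, Castanea, Cavia, Corylus, Danio, Enhydra, Formica, Homo, Larix, Listeria, Meles, Microtus, Mus, Musca, Oncorhynchus, Oryzias, Papio, Passer, Peromyscus, Salmo, Solenopsis, Sorghum, Ursus, Vulpes

Tracing Meles: it sits inside (Meles,Homo).
Tracing Oryzias: it sits inside (Oryzias,Danio,Papio).
The smallest clade enclosing both is the whole tree (their MRCA is the root), so the answer is all 27 tips in alphabetical order.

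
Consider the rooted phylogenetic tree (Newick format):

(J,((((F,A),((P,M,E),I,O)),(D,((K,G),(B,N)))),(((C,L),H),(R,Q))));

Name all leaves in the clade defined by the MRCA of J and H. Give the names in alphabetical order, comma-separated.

A, B, C, D, E, F, G, H, I, J, K, L, M, N, O, P, Q, R

Tracing J: it attaches directly to the root.
Tracing H: it sits inside ((C,L),H).
The smallest clade enclosing both is the whole tree (their MRCA is the root), so the answer is all 18 tips in alphabetical order.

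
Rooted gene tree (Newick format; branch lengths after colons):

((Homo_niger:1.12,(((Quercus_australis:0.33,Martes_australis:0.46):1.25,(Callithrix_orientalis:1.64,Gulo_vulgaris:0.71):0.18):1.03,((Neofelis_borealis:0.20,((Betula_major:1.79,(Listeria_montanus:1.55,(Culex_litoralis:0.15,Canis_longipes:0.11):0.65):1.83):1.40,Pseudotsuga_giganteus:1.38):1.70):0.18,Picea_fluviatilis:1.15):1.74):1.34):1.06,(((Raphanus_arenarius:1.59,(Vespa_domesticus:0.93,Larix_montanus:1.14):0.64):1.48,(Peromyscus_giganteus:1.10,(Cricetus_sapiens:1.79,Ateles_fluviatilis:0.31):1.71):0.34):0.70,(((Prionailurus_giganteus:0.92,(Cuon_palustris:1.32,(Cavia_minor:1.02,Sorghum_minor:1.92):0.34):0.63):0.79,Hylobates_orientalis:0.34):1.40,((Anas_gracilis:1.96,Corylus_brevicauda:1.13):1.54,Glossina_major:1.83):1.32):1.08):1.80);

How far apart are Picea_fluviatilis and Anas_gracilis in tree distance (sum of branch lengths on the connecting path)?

The path runs Picea_fluviatilis → … → MRCA → … → Anas_gracilis; the MRCA is the root of the tree.
Branch lengths along that path: 1.15 + 1.74 + 1.34 + 1.06 + 1.80 + 1.08 + 1.32 + 1.54 + 1.96 = 12.99.

12.99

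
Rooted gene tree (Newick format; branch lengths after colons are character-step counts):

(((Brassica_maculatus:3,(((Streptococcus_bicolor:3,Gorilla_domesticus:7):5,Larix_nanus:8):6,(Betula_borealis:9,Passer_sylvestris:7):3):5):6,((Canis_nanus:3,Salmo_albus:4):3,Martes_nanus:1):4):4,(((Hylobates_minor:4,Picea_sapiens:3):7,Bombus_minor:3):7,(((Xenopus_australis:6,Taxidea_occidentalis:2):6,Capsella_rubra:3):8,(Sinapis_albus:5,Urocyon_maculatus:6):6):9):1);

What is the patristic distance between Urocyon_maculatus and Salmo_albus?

The path runs Urocyon_maculatus → … → MRCA → … → Salmo_albus; the MRCA is the root of the tree.
Branch lengths along that path: 6 + 6 + 9 + 1 + 4 + 4 + 3 + 4 = 37.

37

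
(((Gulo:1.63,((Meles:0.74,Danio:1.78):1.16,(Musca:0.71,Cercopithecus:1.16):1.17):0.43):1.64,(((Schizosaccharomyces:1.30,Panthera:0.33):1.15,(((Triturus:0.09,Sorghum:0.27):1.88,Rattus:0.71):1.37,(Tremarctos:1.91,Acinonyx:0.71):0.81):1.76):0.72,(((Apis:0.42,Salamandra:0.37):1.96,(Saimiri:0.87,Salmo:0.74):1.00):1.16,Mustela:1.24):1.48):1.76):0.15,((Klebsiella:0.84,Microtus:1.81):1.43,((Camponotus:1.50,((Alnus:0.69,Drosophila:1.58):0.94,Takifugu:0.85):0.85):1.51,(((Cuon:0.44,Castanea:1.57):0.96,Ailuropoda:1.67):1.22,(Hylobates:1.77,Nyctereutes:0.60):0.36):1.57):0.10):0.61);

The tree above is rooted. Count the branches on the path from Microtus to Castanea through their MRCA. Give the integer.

The MRCA of Microtus and Castanea is the node subtending ((Klebsiella,Microtus),((Camponotus,((Alnus,Drosophila),Takifugu)),(((Cuon,Castanea),Ailuropoda),(Hylobates,Nyctereutes)))).
From Microtus up to that node: 2 branches. From Castanea up to the same node: 5 branches. Total: 2 + 5 = 7.

7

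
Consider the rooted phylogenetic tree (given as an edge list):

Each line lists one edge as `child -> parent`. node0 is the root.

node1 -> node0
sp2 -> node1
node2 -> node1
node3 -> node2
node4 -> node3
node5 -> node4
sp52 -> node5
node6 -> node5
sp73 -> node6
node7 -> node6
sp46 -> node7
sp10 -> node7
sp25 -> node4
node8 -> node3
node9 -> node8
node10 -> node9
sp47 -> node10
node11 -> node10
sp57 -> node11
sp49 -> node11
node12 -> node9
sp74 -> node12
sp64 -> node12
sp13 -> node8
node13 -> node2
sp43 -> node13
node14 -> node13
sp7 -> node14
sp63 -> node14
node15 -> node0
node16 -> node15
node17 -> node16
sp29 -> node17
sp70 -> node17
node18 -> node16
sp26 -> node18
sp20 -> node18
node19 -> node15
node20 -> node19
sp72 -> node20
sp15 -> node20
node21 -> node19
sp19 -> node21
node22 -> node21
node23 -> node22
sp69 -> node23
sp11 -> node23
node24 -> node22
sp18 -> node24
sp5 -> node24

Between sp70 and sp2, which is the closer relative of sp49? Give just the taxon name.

The MRCA of sp49 and sp2 subtends (sp2,((((sp52,(sp73,(sp46,sp10))),sp25),(((sp47,(sp57,sp49)),(sp74,sp64)),sp13)),(sp43,(sp7,sp63)))) (15 taxa).
The MRCA of sp49 and sp70 is the root, subtending the entire tree (26 taxa).
The first is nested inside the second, so sp49 shares a more recent common ancestor with sp2.

sp2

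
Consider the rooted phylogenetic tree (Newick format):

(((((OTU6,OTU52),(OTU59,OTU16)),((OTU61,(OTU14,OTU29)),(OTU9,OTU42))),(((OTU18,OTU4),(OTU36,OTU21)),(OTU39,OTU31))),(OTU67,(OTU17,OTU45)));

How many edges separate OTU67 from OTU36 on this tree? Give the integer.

7

The MRCA of OTU67 and OTU36 is the root of the tree.
From OTU67 up to that node: 2 branches. From OTU36 up to the same node: 5 branches. Total: 2 + 5 = 7.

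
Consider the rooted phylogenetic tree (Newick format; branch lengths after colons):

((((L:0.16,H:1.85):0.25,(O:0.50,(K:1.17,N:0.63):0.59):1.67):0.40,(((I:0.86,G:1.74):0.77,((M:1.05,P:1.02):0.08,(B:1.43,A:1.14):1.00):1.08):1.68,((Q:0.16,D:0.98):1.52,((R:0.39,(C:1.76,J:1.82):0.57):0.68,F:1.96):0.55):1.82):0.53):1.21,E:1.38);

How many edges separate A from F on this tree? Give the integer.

The MRCA of A and F is the node subtending (((I,G),((M,P),(B,A))),((Q,D),((R,(C,J)),F))).
From A up to that node: 4 branches. From F up to the same node: 3 branches. Total: 4 + 3 = 7.

7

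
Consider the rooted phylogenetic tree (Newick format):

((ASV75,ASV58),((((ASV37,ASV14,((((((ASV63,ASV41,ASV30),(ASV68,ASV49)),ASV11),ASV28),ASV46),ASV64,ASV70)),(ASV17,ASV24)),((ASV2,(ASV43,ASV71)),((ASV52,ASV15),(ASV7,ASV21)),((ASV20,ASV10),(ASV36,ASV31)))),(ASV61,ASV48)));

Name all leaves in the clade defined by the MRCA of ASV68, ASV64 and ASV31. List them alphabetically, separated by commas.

Tracing ASV68: it sits inside (ASV68,ASV49).
Tracing ASV64: it sits inside ((((((ASV63,ASV41,ASV30),(ASV68,ASV49)),ASV11),ASV28),ASV46),ASV64,ASV70).
Tracing ASV31: it sits inside (ASV36,ASV31).
The smallest clade enclosing all 3 is (((ASV37,ASV14,((((((ASV63,ASV41,ASV30),(ASV68,ASV49)),ASV11),ASV28),ASV46),ASV64,ASV70)),(ASV17,ASV24)),((ASV2,(ASV43,ASV71)),((ASV52,ASV15),(ASV7,ASV21)),((ASV20,ASV10),(ASV36,ASV31)))); the answer is its 25 terminal taxa in alphabetical order.

ASV10, ASV11, ASV14, ASV15, ASV17, ASV2, ASV20, ASV21, ASV24, ASV28, ASV30, ASV31, ASV36, ASV37, ASV41, ASV43, ASV46, ASV49, ASV52, ASV63, ASV64, ASV68, ASV7, ASV70, ASV71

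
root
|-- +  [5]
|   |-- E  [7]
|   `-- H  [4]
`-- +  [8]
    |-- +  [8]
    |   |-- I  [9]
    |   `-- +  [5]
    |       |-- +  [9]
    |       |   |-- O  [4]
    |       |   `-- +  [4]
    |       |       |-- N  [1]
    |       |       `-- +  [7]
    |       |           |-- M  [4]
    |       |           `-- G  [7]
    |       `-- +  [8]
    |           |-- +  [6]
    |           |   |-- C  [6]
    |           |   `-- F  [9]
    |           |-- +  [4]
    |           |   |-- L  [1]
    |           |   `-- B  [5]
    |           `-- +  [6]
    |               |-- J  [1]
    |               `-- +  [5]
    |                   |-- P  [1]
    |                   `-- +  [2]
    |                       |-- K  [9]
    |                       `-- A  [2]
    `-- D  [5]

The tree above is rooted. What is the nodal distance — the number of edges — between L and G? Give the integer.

7

The MRCA of L and G is the node subtending ((O,(N,(M,G))),((C,F),(L,B),(J,(P,(K,A))))).
From L up to that node: 3 branches. From G up to the same node: 4 branches. Total: 3 + 4 = 7.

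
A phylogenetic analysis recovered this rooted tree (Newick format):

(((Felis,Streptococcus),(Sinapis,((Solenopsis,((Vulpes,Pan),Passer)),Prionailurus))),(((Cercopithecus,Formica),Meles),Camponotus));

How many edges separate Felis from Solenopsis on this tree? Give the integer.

The MRCA of Felis and Solenopsis is the node subtending ((Felis,Streptococcus),(Sinapis,((Solenopsis,((Vulpes,Pan),Passer)),Prionailurus))).
From Felis up to that node: 2 branches. From Solenopsis up to the same node: 4 branches. Total: 2 + 4 = 6.

6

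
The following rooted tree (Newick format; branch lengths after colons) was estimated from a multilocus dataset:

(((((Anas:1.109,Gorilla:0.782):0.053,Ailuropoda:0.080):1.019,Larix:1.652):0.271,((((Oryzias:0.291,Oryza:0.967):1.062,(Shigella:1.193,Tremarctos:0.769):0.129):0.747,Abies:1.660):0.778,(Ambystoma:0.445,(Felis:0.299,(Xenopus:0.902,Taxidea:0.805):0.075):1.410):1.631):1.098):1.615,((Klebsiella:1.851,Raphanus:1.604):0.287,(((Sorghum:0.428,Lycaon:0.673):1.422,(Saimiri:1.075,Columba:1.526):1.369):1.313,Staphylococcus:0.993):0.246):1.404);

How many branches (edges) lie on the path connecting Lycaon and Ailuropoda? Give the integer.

The MRCA of Lycaon and Ailuropoda is the root of the tree.
From Lycaon up to that node: 5 branches. From Ailuropoda up to the same node: 4 branches. Total: 5 + 4 = 9.

9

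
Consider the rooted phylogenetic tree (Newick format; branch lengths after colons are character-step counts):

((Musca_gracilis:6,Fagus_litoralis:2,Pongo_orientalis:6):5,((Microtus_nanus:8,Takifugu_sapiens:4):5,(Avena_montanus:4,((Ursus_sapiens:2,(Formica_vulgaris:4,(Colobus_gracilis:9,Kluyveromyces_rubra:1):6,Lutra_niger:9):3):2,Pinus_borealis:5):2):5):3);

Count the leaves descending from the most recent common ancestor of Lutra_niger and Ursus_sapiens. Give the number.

5

The MRCA of Lutra_niger and Ursus_sapiens is the node subtending (Ursus_sapiens,(Formica_vulgaris,(Colobus_gracilis,Kluyveromyces_rubra),Lutra_niger)).
That clade contains 5 terminal taxa: Colobus_gracilis, Formica_vulgaris, Kluyveromyces_rubra, Lutra_niger, Ursus_sapiens.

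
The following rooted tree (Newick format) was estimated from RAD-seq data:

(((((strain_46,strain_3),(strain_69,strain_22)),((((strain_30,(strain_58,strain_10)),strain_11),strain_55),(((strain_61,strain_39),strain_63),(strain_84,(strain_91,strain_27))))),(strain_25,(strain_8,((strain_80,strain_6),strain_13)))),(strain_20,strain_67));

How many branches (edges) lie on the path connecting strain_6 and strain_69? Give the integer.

The MRCA of strain_6 and strain_69 is the node subtending ((((strain_46,strain_3),(strain_69,strain_22)),((((strain_30,(strain_58,strain_10)),strain_11),strain_55),(((strain_61,strain_39),strain_63),(strain_84,(strain_91,strain_27))))),(strain_25,(strain_8,((strain_80,strain_6),strain_13)))).
From strain_6 up to that node: 5 branches. From strain_69 up to the same node: 4 branches. Total: 5 + 4 = 9.

9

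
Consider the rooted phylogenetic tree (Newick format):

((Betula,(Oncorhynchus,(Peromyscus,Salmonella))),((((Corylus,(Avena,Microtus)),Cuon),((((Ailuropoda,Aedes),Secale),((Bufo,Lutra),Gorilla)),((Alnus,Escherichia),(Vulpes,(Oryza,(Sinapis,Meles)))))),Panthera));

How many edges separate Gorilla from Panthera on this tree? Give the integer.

The MRCA of Gorilla and Panthera is the node subtending ((((Corylus,(Avena,Microtus)),Cuon),((((Ailuropoda,Aedes),Secale),((Bufo,Lutra),Gorilla)),((Alnus,Escherichia),(Vulpes,(Oryza,(Sinapis,Meles)))))),Panthera).
From Gorilla up to that node: 5 branches. From Panthera up to the same node: 1 branch. Total: 5 + 1 = 6.

6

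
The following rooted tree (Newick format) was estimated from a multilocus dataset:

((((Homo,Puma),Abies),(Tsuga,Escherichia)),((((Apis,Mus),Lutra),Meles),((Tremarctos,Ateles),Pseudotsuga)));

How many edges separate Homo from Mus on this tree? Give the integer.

9

The MRCA of Homo and Mus is the root of the tree.
From Homo up to that node: 4 branches. From Mus up to the same node: 5 branches. Total: 4 + 5 = 9.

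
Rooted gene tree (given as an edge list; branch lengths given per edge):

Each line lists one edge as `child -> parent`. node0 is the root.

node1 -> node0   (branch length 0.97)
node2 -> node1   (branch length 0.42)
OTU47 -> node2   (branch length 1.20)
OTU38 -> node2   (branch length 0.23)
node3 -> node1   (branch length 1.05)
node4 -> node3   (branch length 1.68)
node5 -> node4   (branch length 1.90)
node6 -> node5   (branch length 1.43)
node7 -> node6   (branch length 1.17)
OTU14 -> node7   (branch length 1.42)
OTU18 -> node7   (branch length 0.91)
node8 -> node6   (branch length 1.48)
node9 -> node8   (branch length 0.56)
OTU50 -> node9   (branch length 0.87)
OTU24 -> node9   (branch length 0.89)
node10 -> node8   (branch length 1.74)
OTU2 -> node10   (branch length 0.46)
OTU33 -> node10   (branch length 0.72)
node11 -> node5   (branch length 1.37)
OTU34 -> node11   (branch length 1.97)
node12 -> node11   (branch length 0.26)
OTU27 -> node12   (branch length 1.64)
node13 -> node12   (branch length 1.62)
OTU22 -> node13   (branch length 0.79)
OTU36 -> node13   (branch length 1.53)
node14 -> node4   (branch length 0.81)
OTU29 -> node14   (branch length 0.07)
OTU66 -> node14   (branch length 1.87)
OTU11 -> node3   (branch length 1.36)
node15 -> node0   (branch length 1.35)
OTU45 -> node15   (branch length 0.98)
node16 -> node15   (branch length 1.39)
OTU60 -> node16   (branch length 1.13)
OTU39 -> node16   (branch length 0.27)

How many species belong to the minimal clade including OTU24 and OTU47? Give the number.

15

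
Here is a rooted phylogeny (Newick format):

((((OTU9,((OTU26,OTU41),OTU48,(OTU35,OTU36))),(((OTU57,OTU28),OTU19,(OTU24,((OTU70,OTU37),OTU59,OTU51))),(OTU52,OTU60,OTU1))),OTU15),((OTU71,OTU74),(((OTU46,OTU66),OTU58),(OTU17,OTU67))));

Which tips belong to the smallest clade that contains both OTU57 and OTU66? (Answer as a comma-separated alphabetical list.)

Tracing OTU57: it sits inside (OTU57,OTU28).
Tracing OTU66: it sits inside (OTU46,OTU66).
The smallest clade enclosing both is the whole tree (their MRCA is the root), so the answer is all 25 tips in alphabetical order.

OTU1, OTU15, OTU17, OTU19, OTU24, OTU26, OTU28, OTU35, OTU36, OTU37, OTU41, OTU46, OTU48, OTU51, OTU52, OTU57, OTU58, OTU59, OTU60, OTU66, OTU67, OTU70, OTU71, OTU74, OTU9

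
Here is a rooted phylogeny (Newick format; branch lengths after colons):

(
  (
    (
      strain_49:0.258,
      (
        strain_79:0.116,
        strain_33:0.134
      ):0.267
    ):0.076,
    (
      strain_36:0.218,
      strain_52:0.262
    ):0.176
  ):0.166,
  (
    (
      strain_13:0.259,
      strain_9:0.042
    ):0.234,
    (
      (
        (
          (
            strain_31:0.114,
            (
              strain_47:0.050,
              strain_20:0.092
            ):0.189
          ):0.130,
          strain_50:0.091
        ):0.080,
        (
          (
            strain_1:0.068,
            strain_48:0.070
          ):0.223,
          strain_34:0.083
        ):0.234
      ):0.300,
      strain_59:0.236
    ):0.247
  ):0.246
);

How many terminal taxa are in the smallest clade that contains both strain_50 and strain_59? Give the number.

8

The MRCA of strain_50 and strain_59 is the node subtending ((((strain_31,(strain_47,strain_20)),strain_50),((strain_1,strain_48),strain_34)),strain_59).
That clade contains 8 terminal taxa: strain_1, strain_20, strain_31, strain_34, strain_47, strain_48, strain_50, strain_59.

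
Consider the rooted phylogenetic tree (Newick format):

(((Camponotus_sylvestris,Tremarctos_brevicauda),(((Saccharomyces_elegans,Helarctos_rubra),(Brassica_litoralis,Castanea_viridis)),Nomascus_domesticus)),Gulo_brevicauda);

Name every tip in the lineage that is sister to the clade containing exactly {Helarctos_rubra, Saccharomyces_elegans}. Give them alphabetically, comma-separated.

The clade containing exactly {Helarctos_rubra, Saccharomyces_elegans} attaches to the tree at the node subtending ((Saccharomyces_elegans,Helarctos_rubra),(Brassica_litoralis,Castanea_viridis)).
The other lineage descending from that same node — the sister group — is (Brassica_litoralis,Castanea_viridis); its 2 tips in alphabetical order are the answer.

Brassica_litoralis, Castanea_viridis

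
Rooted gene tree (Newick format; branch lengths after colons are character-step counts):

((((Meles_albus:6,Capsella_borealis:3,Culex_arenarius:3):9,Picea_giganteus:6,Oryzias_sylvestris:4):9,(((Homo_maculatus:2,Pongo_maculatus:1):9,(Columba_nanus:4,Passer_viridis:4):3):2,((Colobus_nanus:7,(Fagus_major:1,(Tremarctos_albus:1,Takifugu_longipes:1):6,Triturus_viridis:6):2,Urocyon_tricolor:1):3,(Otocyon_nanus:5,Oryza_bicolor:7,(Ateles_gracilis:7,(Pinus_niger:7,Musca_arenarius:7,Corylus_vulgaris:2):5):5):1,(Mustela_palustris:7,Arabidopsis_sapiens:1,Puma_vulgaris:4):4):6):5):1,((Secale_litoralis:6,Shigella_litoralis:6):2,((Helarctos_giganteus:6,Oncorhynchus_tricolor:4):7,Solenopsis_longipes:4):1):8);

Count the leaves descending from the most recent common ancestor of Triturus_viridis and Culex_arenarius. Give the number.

24

The MRCA of Triturus_viridis and Culex_arenarius is the node subtending (((Meles_albus,Capsella_borealis,Culex_arenarius),Picea_giganteus,Oryzias_sylvestris),(((Homo_maculatus,Pongo_maculatus),(Columba_nanus,Passer_viridis)),((Colobus_nanus,(Fagus_major,(Tremarctos_albus,Takifugu_longipes),Triturus_viridis),Urocyon_tricolor),(Otocyon_nanus,Oryza_bicolor,(Ateles_gracilis,(Pinus_niger,Musca_arenarius,Corylus_vulgaris))),(Mustela_palustris,Arabidopsis_sapiens,Puma_vulgaris)))).
That clade contains 24 terminal taxa: Arabidopsis_sapiens, Ateles_gracilis, Capsella_borealis, Colobus_nanus, Columba_nanus, Corylus_vulgaris, Culex_arenarius, Fagus_major, Homo_maculatus, Meles_albus, Musca_arenarius, Mustela_palustris, Oryza_bicolor, Oryzias_sylvestris, Otocyon_nanus, Passer_viridis, Picea_giganteus, Pinus_niger, Pongo_maculatus, Puma_vulgaris, Takifugu_longipes, Tremarctos_albus, Triturus_viridis, Urocyon_tricolor.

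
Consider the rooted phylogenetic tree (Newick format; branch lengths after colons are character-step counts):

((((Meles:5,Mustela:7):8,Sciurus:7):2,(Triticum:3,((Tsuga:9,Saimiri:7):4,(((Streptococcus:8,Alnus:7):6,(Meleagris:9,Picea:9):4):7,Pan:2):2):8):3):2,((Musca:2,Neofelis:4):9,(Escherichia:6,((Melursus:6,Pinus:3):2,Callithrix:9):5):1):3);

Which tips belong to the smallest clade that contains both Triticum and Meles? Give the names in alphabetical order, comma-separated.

Alnus, Meleagris, Meles, Mustela, Pan, Picea, Saimiri, Sciurus, Streptococcus, Triticum, Tsuga

Tracing Triticum: it sits inside (Triticum,((Tsuga,Saimiri),(((Streptococcus,Alnus),(Meleagris,Picea)),Pan))).
Tracing Meles: it sits inside (Meles,Mustela).
The smallest clade enclosing both is (((Meles,Mustela),Sciurus),(Triticum,((Tsuga,Saimiri),(((Streptococcus,Alnus),(Meleagris,Picea)),Pan)))); the answer is its 11 terminal taxa in alphabetical order.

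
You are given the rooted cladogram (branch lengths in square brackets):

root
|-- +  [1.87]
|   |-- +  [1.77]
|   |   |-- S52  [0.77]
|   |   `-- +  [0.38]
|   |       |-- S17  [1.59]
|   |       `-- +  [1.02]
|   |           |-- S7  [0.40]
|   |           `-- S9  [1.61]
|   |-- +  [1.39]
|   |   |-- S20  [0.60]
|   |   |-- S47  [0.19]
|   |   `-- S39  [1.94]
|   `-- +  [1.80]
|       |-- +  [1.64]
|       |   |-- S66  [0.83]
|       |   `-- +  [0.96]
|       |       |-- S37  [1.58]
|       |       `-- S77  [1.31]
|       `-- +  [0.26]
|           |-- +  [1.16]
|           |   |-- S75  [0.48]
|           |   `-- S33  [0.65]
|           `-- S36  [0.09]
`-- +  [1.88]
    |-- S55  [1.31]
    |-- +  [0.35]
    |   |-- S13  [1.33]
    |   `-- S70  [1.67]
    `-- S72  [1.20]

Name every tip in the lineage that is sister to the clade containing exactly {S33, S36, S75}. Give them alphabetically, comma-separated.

The clade containing exactly {S33, S36, S75} attaches to the tree at the node subtending ((S66,(S37,S77)),((S75,S33),S36)).
The other lineage descending from that same node — the sister group — is (S66,(S37,S77)); its 3 tips in alphabetical order are the answer.

S37, S66, S77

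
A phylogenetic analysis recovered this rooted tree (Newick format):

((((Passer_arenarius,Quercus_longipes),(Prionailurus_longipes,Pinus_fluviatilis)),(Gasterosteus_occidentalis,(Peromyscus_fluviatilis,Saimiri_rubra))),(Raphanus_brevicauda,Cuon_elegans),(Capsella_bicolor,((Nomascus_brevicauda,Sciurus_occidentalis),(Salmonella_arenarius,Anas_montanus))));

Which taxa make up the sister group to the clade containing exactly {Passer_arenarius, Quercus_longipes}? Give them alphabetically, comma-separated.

Pinus_fluviatilis, Prionailurus_longipes

The clade containing exactly {Passer_arenarius, Quercus_longipes} attaches to the tree at the node subtending ((Passer_arenarius,Quercus_longipes),(Prionailurus_longipes,Pinus_fluviatilis)).
The other lineage descending from that same node — the sister group — is (Prionailurus_longipes,Pinus_fluviatilis); its 2 tips in alphabetical order are the answer.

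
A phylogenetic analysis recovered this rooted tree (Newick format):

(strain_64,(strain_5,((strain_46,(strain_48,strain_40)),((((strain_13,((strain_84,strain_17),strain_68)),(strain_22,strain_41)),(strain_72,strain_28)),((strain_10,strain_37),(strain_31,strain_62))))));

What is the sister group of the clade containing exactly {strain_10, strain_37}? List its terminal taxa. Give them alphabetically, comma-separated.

The clade containing exactly {strain_10, strain_37} attaches to the tree at the node subtending ((strain_10,strain_37),(strain_31,strain_62)).
The other lineage descending from that same node — the sister group — is (strain_31,strain_62); its 2 tips in alphabetical order are the answer.

strain_31, strain_62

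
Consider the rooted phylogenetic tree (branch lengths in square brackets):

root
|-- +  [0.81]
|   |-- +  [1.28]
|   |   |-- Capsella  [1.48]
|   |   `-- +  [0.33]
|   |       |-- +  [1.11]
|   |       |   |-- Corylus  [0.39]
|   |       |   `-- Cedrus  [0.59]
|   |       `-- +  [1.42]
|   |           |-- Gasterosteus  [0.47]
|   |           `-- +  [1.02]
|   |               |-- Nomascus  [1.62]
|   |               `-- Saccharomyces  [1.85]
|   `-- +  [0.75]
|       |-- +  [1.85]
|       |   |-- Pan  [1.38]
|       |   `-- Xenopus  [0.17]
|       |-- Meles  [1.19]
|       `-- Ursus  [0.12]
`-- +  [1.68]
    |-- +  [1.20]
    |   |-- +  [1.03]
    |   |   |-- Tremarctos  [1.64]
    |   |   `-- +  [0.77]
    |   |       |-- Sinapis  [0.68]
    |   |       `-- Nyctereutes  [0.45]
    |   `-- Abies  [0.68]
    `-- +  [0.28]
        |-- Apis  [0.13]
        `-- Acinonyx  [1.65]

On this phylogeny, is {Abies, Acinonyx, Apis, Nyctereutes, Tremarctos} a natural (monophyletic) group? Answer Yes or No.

No

The MRCA of the listed taxa subtends (((Tremarctos,(Sinapis,Nyctereutes)),Abies),(Apis,Acinonyx)).
That clade also contains Sinapis, which is not in the proposed group, so the group is not monophyletic.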